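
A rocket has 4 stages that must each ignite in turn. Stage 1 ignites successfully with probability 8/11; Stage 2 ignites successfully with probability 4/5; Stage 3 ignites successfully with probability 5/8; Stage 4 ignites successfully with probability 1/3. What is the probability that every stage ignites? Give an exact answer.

The events are sequential, so multiply the conditional probabilities:
P = 8/11 × 4/5 × 5/8 × 1/3 = 160/1320 = 4/33.

4/33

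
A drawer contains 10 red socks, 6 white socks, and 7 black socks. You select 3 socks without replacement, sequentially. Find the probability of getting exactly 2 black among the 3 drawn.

One ordering (black drawn first) has probability 7/23 × 6/22 × 16/21 = 672/10626 = 16/253.
There are C(3,2) = 3 such orderings, each equally likely, so P = 3 × 16/253 = 48/253.

48/253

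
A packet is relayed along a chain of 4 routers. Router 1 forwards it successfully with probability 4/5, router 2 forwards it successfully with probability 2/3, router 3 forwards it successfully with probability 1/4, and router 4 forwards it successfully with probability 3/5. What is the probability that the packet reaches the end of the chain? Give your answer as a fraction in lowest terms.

Multiplying along the chain,
P = 4/5 × 2/3 × 1/4 × 3/5 = 24/300 = 2/25.

2/25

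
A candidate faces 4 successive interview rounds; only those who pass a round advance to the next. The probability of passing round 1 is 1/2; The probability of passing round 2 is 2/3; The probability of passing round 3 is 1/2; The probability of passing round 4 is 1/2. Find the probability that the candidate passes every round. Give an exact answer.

1/12

The events are sequential, so multiply the conditional probabilities:
P = 1/2 × 2/3 × 1/2 × 1/2 = 2/24 = 1/12.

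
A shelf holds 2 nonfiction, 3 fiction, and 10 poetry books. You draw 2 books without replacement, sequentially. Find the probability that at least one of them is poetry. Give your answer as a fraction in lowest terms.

19/21

P(no poetry) = 5/15 × 4/14 = 20/210 = 2/21.
P(at least one) = 1 − 2/21 = 19/21.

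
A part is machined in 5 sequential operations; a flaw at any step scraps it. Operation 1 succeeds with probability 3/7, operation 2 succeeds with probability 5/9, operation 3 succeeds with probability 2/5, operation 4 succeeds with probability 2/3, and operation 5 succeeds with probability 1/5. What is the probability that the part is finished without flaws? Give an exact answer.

Multiplying along the chain,
P = 3/7 × 5/9 × 2/5 × 2/3 × 1/5 = 60/4725 = 4/315.

4/315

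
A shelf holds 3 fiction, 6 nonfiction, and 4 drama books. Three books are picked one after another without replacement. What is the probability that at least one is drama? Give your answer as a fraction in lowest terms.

101/143

P(no drama) = 9/13 × 8/12 × 7/11 = 504/1716 = 42/143.
P(at least one) = 1 − 42/143 = 101/143.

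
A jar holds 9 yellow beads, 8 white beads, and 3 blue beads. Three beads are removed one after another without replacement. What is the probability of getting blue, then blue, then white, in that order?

2/285

Each draw changes the counts, so multiply the conditional probabilities along the sequence:
P = 3/20 × 2/19 × 8/18 = 48/6840 = 2/285.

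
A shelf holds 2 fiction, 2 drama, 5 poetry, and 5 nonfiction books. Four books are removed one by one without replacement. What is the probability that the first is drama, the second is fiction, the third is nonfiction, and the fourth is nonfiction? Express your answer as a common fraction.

Multiply the probability of each draw given the previous ones:
P = 2/14 × 2/13 × 5/12 × 4/11 = 80/24024 = 10/3003.

10/3003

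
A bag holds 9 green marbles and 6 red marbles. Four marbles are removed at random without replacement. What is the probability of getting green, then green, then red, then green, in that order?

6/65

Multiply the probability of each draw given the previous ones:
P = 9/15 × 8/14 × 6/13 × 7/12 = 3024/32760 = 6/65.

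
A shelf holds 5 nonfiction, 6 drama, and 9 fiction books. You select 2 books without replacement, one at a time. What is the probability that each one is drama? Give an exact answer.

P(every draw is drama) = 6/20 × 5/19 = 30/380 = 3/38.

3/38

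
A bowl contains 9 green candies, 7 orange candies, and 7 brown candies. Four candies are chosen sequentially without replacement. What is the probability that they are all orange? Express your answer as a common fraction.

1/253

P(every draw is orange) = 7/23 × 6/22 × 5/21 × 4/20 = 840/212520 = 1/253.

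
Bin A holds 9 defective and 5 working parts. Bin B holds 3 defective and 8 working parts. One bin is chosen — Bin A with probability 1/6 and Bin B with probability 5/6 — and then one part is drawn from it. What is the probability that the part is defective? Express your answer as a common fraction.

103/308

From Bin A: P(defective) = 9/14.
From Bin B: P(defective) = 3/11.
Total probability = (1/6)(9/14) + (5/6)(3/11) = 103/308.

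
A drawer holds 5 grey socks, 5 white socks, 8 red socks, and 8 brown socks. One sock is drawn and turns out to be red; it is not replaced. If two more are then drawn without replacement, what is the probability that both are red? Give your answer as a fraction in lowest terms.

7/100

After the first draw, 7 of the remaining 25 socks are red.
P = 7/25 × 6/24 = 42/600 = 7/100.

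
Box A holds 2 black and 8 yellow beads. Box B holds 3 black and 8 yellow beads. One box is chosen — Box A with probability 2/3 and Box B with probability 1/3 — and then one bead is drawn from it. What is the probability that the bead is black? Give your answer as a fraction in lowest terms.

37/165

From Box A: P(black) = 2/10.
From Box B: P(black) = 3/11.
Total probability = (2/3)(2/10) + (1/3)(3/11) = 37/165.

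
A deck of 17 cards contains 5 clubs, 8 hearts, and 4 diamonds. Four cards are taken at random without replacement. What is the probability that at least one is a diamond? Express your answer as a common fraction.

P(no diamonds) = 13/17 × 12/16 × 11/15 × 10/14 = 17160/57120 = 143/476.
P(at least one) = 1 − 143/476 = 333/476.

333/476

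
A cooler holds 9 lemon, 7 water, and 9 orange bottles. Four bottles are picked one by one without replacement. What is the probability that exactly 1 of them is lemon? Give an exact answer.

One ordering (lemon drawn first) has probability 9/25 × 16/24 × 15/23 × 14/22 = 30240/303600 = 126/1265.
There are C(4,1) = 4 such orderings, each equally likely, so P = 4 × 126/1265 = 504/1265.

504/1265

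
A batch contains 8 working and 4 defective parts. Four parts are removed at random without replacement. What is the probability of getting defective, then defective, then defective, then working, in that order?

Each draw changes the counts, so multiply the conditional probabilities along the sequence:
P = 4/12 × 3/11 × 2/10 × 8/9 = 192/11880 = 8/495.

8/495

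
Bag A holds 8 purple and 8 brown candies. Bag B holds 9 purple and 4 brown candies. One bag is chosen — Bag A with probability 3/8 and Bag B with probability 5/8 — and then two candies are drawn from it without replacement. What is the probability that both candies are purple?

391/1040

From Bag A: P(both purple) = (8/16)(7/15) = 7/30.
From Bag B: P(both purple) = (9/13)(8/12) = 6/13.
Total probability = (3/8)(7/30) + (5/8)(6/13) = 391/1040.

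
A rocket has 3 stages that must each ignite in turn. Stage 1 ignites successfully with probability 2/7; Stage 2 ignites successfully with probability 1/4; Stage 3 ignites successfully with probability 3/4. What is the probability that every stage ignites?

3/56

Each stage is reached only if all earlier stages succeed, so
P = 2/7 × 1/4 × 3/4 = 6/112 = 3/56.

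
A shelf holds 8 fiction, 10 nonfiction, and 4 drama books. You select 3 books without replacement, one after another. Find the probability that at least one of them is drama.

P(no drama) = 18/22 × 17/21 × 16/20 = 4896/9240 = 204/385.
P(at least one) = 1 − 204/385 = 181/385.

181/385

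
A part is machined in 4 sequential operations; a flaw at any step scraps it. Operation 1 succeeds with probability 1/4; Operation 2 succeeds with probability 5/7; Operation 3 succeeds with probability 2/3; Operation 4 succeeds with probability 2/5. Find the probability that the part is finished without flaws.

1/21

Multiplying along the chain,
P = 1/4 × 5/7 × 2/3 × 2/5 = 20/420 = 1/21.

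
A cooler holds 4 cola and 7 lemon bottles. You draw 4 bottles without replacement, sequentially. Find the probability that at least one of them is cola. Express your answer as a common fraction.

59/66

P(no cola) = 7/11 × 6/10 × 5/9 × 4/8 = 840/7920 = 7/66.
P(at least one) = 1 − 7/66 = 59/66.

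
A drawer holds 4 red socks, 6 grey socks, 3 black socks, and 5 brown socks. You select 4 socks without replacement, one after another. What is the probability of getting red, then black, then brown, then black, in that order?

Each draw changes the counts, so multiply the conditional probabilities along the sequence:
P = 4/18 × 3/17 × 5/16 × 2/15 = 120/73440 = 1/612.

1/612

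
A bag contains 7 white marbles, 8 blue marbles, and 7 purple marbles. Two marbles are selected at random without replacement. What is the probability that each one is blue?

P(all blue) = 8/22 × 7/21 = 56/462 = 4/33.

4/33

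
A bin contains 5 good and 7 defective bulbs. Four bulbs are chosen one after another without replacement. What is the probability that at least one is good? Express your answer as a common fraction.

P(no good) = 7/12 × 6/11 × 5/10 × 4/9 = 840/11880 = 7/99.
P(at least one) = 1 − 7/99 = 92/99.

92/99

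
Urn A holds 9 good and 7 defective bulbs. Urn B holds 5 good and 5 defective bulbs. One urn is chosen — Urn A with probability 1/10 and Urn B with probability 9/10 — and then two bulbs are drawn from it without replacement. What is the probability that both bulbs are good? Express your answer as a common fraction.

From Urn A: P(both good) = (9/16)(8/15) = 3/10.
From Urn B: P(both good) = (5/10)(4/9) = 2/9.
Total probability = (1/10)(3/10) + (9/10)(2/9) = 23/100.

23/100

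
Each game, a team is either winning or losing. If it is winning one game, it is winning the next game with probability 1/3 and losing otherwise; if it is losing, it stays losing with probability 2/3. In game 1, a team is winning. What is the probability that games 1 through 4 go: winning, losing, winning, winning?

Game 1 is given. For each transition, use the conditional probability from the current state:
P(losing | winning) = 2/3; P(winning | losing) = 1/3; P(winning | winning) = 1/3.
P = 2/3 × 1/3 × 1/3 = 2/27.

2/27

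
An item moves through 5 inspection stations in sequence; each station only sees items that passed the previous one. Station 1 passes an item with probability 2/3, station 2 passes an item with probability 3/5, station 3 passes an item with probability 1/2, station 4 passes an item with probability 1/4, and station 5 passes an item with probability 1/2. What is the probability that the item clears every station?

1/40

Each stage is reached only if all earlier stages succeed, so
P = 2/3 × 3/5 × 1/2 × 1/4 × 1/2 = 6/240 = 1/40.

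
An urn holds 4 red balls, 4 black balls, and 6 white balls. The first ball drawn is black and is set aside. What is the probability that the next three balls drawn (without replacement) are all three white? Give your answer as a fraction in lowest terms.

After the first draw, 6 of the remaining 13 balls are white.
P = 6/13 × 5/12 × 4/11 = 120/1716 = 10/143.

10/143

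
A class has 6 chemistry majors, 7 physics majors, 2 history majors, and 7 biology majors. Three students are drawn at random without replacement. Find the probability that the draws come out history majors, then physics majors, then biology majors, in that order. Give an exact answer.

7/660

Chain rule:
P = 2/22 × 7/21 × 7/20 = 98/9240 = 7/660.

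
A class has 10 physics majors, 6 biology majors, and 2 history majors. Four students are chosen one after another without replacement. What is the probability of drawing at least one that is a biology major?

57/68

P(no biology majors) = 12/18 × 11/17 × 10/16 × 9/15 = 11880/73440 = 11/68.
P(at least one) = 1 − 11/68 = 57/68.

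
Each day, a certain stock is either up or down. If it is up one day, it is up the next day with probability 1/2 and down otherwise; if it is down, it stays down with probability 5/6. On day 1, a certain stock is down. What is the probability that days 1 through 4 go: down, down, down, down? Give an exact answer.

125/216

Day 1 is given. For each transition, use the conditional probability from the current state:
P(down | down) = 5/6; P(down | down) = 5/6; P(down | down) = 5/6.
P = 5/6 × 5/6 × 5/6 = 125/216.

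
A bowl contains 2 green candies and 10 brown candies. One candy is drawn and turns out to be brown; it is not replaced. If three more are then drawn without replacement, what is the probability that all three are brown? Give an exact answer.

28/55

With the first candy removed, 9 brown remain out of 11.
P = 9/11 × 8/10 × 7/9 = 504/990 = 28/55.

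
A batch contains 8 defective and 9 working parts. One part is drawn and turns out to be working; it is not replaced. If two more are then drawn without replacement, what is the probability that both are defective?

7/30

With the first part removed, 8 defective remain out of 16.
P = 8/16 × 7/15 = 56/240 = 7/30.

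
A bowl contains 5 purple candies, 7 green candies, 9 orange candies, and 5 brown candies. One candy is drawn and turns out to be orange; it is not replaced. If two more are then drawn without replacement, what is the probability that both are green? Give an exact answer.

After the first draw, 7 of the remaining 25 candies are green.
P = 7/25 × 6/24 = 42/600 = 7/100.

7/100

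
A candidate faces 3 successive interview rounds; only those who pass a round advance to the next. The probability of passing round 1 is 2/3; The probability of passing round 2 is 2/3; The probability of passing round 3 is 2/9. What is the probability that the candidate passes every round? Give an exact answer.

8/81

Each stage is reached only if all earlier stages succeed, so
P = 2/3 × 2/3 × 2/9 = 8/81.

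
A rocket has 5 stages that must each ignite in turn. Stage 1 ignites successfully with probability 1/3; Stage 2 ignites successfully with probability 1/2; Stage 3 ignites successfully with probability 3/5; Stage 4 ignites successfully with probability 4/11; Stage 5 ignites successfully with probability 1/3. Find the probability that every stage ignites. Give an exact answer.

Each stage is reached only if all earlier stages succeed, so
P = 1/3 × 1/2 × 3/5 × 4/11 × 1/3 = 12/990 = 2/165.

2/165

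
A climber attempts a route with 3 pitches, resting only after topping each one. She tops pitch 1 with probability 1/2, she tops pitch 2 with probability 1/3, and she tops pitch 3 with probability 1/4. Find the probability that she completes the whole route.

1/24

Each stage is reached only if all earlier stages succeed, so
P = 1/2 × 1/3 × 1/4 = 1/24.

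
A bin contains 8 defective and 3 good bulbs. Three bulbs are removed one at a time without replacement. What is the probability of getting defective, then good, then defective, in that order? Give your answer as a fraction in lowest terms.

28/165

Each draw changes the counts, so multiply the conditional probabilities along the sequence:
P = 8/11 × 3/10 × 7/9 = 168/990 = 28/165.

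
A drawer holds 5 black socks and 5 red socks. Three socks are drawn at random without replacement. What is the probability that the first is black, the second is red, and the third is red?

5/36

Chain rule:
P = 5/10 × 5/9 × 4/8 = 100/720 = 5/36.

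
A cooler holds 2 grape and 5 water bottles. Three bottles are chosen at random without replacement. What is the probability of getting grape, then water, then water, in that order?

4/21

Multiply the probability of each draw given the previous ones:
P = 2/7 × 5/6 × 4/5 = 40/210 = 4/21.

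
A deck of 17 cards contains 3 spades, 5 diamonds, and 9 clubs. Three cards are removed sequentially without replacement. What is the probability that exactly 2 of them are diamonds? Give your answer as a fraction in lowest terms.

3/17

One ordering (diamonds drawn first) has probability 5/17 × 4/16 × 12/15 = 240/4080 = 1/17.
There are C(3,2) = 3 such orderings, each equally likely, so P = 3 × 1/17 = 3/17.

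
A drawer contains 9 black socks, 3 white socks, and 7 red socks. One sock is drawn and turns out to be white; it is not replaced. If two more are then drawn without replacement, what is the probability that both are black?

4/17

With the first sock removed, 9 black remain out of 18.
P = 9/18 × 8/17 = 72/306 = 4/17.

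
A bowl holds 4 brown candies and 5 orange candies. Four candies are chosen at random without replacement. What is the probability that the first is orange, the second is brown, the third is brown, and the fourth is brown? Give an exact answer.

Chain rule:
P = 5/9 × 4/8 × 3/7 × 2/6 = 120/3024 = 5/126.

5/126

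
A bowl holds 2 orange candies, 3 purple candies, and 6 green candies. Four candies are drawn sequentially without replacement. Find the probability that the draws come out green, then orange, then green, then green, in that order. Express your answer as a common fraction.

1/33

Chain rule:
P = 6/11 × 2/10 × 5/9 × 4/8 = 240/7920 = 1/33.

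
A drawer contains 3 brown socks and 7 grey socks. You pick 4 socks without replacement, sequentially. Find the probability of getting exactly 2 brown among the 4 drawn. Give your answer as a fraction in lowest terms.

One ordering (brown drawn first) has probability 3/10 × 2/9 × 7/8 × 6/7 = 252/5040 = 1/20.
There are C(4,2) = 6 such orderings, each equally likely, so P = 6 × 1/20 = 3/10.

3/10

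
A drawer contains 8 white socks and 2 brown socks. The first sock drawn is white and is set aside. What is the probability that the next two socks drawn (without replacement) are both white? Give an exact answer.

After the first draw, 7 of the remaining 9 socks are white.
P = 7/9 × 6/8 = 42/72 = 7/12.

7/12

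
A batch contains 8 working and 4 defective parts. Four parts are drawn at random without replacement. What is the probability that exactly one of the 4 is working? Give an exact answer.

32/495

One ordering (working drawn first) has probability 8/12 × 4/11 × 3/10 × 2/9 = 192/11880 = 8/495.
There are C(4,1) = 4 such orderings, each equally likely, so P = 4 × 8/495 = 32/495.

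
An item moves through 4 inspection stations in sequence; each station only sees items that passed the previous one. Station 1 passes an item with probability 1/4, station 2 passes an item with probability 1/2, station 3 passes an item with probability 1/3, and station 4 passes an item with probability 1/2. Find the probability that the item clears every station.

The events are sequential, so multiply the conditional probabilities:
P = 1/4 × 1/2 × 1/3 × 1/2 = 1/48.

1/48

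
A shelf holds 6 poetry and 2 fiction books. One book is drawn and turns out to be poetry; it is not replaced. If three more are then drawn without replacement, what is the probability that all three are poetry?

2/7

After the first draw, 5 of the remaining 7 books are poetry.
P = 5/7 × 4/6 × 3/5 = 60/210 = 2/7.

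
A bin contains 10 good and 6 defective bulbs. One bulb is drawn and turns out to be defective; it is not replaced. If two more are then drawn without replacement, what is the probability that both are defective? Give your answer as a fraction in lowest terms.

After the first draw, 5 of the remaining 15 bulbs are defective.
P = 5/15 × 4/14 = 20/210 = 2/21.

2/21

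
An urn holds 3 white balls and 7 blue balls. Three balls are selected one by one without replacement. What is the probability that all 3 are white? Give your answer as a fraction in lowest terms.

1/120

P(all white) = 3/10 × 2/9 × 1/8 = 6/720 = 1/120.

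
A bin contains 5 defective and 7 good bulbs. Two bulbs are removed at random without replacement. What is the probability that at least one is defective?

P(no defective) = 7/12 × 6/11 = 42/132 = 7/22.
P(at least one) = 1 − 7/22 = 15/22.

15/22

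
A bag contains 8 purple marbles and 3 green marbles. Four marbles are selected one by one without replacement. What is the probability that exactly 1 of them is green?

28/55

One ordering (green drawn first) has probability 3/11 × 8/10 × 7/9 × 6/8 = 1008/7920 = 7/55.
There are C(4,1) = 4 such orderings, each equally likely, so P = 4 × 7/55 = 28/55.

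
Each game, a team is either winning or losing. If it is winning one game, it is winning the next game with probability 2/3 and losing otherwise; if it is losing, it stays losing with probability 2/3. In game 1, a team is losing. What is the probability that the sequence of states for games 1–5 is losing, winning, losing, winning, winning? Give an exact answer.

Game 1 is given. For each transition, use the conditional probability from the current state:
P(winning | losing) = 1/3; P(losing | winning) = 1/3; P(winning | losing) = 1/3; P(winning | winning) = 2/3.
P = 1/3 × 1/3 × 1/3 × 2/3 = 2/81.

2/81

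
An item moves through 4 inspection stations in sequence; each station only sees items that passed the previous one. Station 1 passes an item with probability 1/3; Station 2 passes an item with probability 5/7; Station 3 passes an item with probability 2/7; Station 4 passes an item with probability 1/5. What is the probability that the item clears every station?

2/147

Each stage is reached only if all earlier stages succeed, so
P = 1/3 × 5/7 × 2/7 × 1/5 = 10/735 = 2/147.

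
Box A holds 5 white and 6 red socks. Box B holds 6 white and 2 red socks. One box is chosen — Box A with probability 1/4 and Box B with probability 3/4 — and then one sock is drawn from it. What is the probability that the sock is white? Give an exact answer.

119/176

From Box A: P(white) = 5/11.
From Box B: P(white) = 6/8.
Total probability = (1/4)(5/11) + (3/4)(6/8) = 119/176.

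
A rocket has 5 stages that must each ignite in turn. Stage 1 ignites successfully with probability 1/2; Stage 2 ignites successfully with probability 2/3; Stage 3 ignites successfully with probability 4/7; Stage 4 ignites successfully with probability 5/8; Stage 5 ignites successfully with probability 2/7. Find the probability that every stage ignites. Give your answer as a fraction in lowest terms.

Multiplying along the chain,
P = 1/2 × 2/3 × 4/7 × 5/8 × 2/7 = 80/2352 = 5/147.

5/147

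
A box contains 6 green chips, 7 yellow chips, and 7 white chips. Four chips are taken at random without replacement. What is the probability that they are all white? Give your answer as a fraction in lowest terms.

P(all white) = 7/20 × 6/19 × 5/18 × 4/17 = 840/116280 = 7/969.

7/969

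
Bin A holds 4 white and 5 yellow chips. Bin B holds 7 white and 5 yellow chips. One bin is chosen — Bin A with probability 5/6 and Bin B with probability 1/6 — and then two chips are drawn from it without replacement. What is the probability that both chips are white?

From Bin A: P(both white) = (4/9)(3/8) = 1/6.
From Bin B: P(both white) = (7/12)(6/11) = 7/22.
Total probability = (5/6)(1/6) + (1/6)(7/22) = 19/99.

19/99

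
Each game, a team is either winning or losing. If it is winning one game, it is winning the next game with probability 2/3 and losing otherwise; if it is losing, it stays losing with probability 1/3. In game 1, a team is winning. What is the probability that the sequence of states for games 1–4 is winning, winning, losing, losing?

2/27

Game 1 is given. For each transition, use the conditional probability from the current state:
P(winning | winning) = 2/3; P(losing | winning) = 1/3; P(losing | losing) = 1/3.
P = 2/3 × 1/3 × 1/3 = 2/27.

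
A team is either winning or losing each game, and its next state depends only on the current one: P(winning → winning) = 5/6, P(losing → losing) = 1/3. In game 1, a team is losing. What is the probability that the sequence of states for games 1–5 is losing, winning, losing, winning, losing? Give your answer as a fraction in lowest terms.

Game 1 is given. For each transition, use the conditional probability from the current state:
P(winning | losing) = 2/3; P(losing | winning) = 1/6; P(winning | losing) = 2/3; P(losing | winning) = 1/6.
P = 2/3 × 1/6 × 2/3 × 1/6 = 4/324 = 1/81.

1/81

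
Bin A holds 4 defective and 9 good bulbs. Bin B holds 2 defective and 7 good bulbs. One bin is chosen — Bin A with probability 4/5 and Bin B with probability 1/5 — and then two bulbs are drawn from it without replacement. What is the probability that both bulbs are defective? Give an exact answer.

157/2340

From Bin A: P(both defective) = (4/13)(3/12) = 1/13.
From Bin B: P(both defective) = (2/9)(1/8) = 1/36.
Total probability = (4/5)(1/13) + (1/5)(1/36) = 157/2340.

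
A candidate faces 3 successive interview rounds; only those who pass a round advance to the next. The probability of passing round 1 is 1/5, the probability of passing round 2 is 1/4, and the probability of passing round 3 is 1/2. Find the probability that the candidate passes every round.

Each stage is reached only if all earlier stages succeed, so
P = 1/5 × 1/4 × 1/2 = 1/40.

1/40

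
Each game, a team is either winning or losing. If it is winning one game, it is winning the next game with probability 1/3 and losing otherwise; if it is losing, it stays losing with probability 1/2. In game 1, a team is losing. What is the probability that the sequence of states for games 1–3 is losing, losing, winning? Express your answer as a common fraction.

Game 1 is given. For each transition, use the conditional probability from the current state:
P(losing | losing) = 1/2; P(winning | losing) = 1/2.
P = 1/2 × 1/2 = 1/4.

1/4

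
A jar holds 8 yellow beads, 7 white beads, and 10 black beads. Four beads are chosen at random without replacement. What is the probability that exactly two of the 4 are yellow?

One ordering (yellow drawn first) has probability 8/25 × 7/24 × 17/23 × 16/22 = 15232/303600 = 952/18975.
There are C(4,2) = 6 such orderings, each equally likely, so P = 6 × 952/18975 = 1904/6325.

1904/6325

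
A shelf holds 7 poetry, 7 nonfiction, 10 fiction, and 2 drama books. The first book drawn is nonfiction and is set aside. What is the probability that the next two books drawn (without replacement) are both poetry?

With the first book removed, 7 poetry remain out of 25.
P = 7/25 × 6/24 = 42/600 = 7/100.

7/100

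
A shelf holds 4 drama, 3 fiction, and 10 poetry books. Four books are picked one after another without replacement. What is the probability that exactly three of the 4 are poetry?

6/17

One ordering (poetry drawn first) has probability 10/17 × 9/16 × 8/15 × 7/14 = 5040/57120 = 3/34.
There are C(4,3) = 4 such orderings, each equally likely, so P = 4 × 3/34 = 6/17.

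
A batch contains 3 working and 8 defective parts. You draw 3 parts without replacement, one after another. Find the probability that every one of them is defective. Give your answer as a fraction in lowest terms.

56/165

P(all defective) = 8/11 × 7/10 × 6/9 = 336/990 = 56/165.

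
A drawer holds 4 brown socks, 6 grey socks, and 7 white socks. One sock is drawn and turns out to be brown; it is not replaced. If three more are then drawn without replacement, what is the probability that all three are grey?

1/28

After the first draw, 6 of the remaining 16 socks are grey.
P = 6/16 × 5/15 × 4/14 = 120/3360 = 1/28.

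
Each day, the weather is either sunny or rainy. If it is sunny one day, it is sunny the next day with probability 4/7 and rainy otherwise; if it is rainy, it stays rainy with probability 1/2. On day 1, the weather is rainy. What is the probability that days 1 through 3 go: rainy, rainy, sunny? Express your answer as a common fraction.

1/4

Day 1 is given. For each transition, use the conditional probability from the current state:
P(rainy | rainy) = 1/2; P(sunny | rainy) = 1/2.
P = 1/2 × 1/2 = 1/4.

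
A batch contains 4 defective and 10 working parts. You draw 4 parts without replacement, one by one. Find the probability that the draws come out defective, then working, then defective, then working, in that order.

Multiply the probability of each draw given the previous ones:
P = 4/14 × 10/13 × 3/12 × 9/11 = 1080/24024 = 45/1001.

45/1001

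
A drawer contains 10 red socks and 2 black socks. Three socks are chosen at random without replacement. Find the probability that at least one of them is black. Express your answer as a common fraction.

5/11

P(no black) = 10/12 × 9/11 × 8/10 = 720/1320 = 6/11.
P(at least one) = 1 − 6/11 = 5/11.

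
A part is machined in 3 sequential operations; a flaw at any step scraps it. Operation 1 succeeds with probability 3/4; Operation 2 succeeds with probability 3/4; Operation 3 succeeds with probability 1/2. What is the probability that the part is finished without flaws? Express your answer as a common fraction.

9/32

Each stage is reached only if all earlier stages succeed, so
P = 3/4 × 3/4 × 1/2 = 9/32.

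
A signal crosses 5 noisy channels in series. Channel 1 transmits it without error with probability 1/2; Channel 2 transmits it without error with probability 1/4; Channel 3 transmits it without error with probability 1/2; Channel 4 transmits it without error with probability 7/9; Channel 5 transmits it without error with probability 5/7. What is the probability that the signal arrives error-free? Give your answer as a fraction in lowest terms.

The events are sequential, so multiply the conditional probabilities:
P = 1/2 × 1/4 × 1/2 × 7/9 × 5/7 = 35/1008 = 5/144.

5/144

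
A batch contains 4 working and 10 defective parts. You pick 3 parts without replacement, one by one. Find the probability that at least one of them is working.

P(no working) = 10/14 × 9/13 × 8/12 = 720/2184 = 30/91.
P(at least one) = 1 − 30/91 = 61/91.

61/91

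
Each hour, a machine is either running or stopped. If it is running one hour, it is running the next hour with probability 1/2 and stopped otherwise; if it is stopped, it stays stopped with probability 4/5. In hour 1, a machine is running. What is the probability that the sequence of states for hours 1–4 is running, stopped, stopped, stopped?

8/25

Hour 1 is given. For each transition, use the conditional probability from the current state:
P(stopped | running) = 1/2; P(stopped | stopped) = 4/5; P(stopped | stopped) = 4/5.
P = 1/2 × 4/5 × 4/5 = 16/50 = 8/25.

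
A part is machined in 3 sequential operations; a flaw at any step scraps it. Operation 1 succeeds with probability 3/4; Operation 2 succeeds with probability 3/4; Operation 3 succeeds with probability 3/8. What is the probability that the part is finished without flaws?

27/128

Each stage is reached only if all earlier stages succeed, so
P = 3/4 × 3/4 × 3/8 = 27/128.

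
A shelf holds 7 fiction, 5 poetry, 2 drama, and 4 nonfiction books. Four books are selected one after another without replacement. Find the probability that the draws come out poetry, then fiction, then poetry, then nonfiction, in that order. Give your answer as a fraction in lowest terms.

7/918

Multiply the probability of each draw given the previous ones:
P = 5/18 × 7/17 × 4/16 × 4/15 = 560/73440 = 7/918.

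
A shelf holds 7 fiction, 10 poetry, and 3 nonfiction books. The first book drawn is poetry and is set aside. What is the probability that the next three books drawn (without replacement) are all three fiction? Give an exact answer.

After the first draw, 7 of the remaining 19 books are fiction.
P = 7/19 × 6/18 × 5/17 = 210/5814 = 35/969.

35/969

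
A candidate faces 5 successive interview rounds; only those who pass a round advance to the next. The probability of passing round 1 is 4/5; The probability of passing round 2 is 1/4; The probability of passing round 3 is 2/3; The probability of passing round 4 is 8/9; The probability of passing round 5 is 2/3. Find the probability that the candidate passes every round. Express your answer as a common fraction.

Each stage is reached only if all earlier stages succeed, so
P = 4/5 × 1/4 × 2/3 × 8/9 × 2/3 = 128/1620 = 32/405.

32/405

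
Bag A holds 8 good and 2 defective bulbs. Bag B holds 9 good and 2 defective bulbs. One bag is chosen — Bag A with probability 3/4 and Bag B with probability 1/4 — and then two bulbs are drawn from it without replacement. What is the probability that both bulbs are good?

From Bag A: P(both good) = (8/10)(7/9) = 28/45.
From Bag B: P(both good) = (9/11)(8/10) = 36/55.
Total probability = (3/4)(28/45) + (1/4)(36/55) = 104/165.

104/165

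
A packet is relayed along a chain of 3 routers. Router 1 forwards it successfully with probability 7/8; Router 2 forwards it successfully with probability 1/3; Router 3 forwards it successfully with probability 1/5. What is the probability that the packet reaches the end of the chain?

7/120

The events are sequential, so multiply the conditional probabilities:
P = 7/8 × 1/3 × 1/5 = 7/120.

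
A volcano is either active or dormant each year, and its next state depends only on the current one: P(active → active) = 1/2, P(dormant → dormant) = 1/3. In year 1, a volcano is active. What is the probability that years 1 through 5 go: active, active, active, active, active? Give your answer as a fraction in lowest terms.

Year 1 is given. For each transition, use the conditional probability from the current state:
P(active | active) = 1/2; P(active | active) = 1/2; P(active | active) = 1/2; P(active | active) = 1/2.
P = 1/2 × 1/2 × 1/2 × 1/2 = 1/16.

1/16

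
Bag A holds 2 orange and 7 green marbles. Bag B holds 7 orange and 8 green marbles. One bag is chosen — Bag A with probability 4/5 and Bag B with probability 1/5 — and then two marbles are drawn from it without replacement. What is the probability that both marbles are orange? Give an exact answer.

14/225

From Bag A: P(both orange) = (2/9)(1/8) = 1/36.
From Bag B: P(both orange) = (7/15)(6/14) = 1/5.
Total probability = (4/5)(1/36) + (1/5)(1/5) = 14/225.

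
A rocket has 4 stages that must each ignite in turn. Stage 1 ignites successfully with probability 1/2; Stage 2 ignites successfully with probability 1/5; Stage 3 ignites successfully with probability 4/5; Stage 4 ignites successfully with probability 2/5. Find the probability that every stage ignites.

4/125

Multiplying along the chain,
P = 1/2 × 1/5 × 4/5 × 2/5 = 8/250 = 4/125.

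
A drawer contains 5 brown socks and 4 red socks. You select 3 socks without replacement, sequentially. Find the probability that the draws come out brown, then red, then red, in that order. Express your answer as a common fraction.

5/42

Chain rule:
P = 5/9 × 4/8 × 3/7 = 60/504 = 5/42.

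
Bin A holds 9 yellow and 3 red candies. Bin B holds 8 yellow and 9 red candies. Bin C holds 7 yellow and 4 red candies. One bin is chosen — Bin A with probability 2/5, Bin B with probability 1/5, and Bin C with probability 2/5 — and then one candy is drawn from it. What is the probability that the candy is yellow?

1213/1870

From Bin A: P(yellow) = 9/12.
From Bin B: P(yellow) = 8/17.
From Bin C: P(yellow) = 7/11.
Total probability = (2/5)(9/12) + (1/5)(8/17) + (2/5)(7/11) = 1213/1870.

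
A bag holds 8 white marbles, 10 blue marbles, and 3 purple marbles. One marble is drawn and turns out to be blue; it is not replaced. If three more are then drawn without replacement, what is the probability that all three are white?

14/285

After the first draw, 8 of the remaining 20 marbles are white.
P = 8/20 × 7/19 × 6/18 = 336/6840 = 14/285.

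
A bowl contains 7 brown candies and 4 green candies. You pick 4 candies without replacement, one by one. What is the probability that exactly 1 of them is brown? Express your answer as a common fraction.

14/165

One ordering (brown drawn first) has probability 7/11 × 4/10 × 3/9 × 2/8 = 168/7920 = 7/330.
There are C(4,1) = 4 such orderings, each equally likely, so P = 4 × 7/330 = 14/165.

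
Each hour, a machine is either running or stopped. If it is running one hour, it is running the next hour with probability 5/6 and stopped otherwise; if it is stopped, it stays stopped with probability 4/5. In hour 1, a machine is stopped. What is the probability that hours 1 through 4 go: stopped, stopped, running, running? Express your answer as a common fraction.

Hour 1 is given. For each transition, use the conditional probability from the current state:
P(stopped | stopped) = 4/5; P(running | stopped) = 1/5; P(running | running) = 5/6.
P = 4/5 × 1/5 × 5/6 = 20/150 = 2/15.

2/15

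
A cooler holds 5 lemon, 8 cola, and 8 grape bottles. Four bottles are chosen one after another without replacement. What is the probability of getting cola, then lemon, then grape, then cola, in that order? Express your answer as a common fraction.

Each draw changes the counts, so multiply the conditional probabilities along the sequence:
P = 8/21 × 5/20 × 8/19 × 7/18 = 2240/143640 = 8/513.

8/513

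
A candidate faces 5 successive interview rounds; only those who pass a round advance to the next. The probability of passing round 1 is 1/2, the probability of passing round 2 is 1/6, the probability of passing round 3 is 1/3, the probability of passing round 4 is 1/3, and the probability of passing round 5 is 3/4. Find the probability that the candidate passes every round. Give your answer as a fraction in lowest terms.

Each stage is reached only if all earlier stages succeed, so
P = 1/2 × 1/6 × 1/3 × 1/3 × 3/4 = 3/432 = 1/144.

1/144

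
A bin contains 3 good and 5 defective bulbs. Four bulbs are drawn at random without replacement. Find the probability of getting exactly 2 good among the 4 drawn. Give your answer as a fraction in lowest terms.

3/7

One ordering (good drawn first) has probability 3/8 × 2/7 × 5/6 × 4/5 = 120/1680 = 1/14.
There are C(4,2) = 6 such orderings, each equally likely, so P = 6 × 1/14 = 3/7.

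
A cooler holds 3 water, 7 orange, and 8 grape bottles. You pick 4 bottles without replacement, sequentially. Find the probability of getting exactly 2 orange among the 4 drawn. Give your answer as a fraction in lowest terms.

One ordering (orange drawn first) has probability 7/18 × 6/17 × 11/16 × 10/15 = 4620/73440 = 77/1224.
There are C(4,2) = 6 such orderings, each equally likely, so P = 6 × 77/1224 = 77/204.

77/204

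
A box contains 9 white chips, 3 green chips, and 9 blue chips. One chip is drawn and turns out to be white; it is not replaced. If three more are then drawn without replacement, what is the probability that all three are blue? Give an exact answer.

7/95

With the first chip removed, 9 blue remain out of 20.
P = 9/20 × 8/19 × 7/18 = 504/6840 = 7/95.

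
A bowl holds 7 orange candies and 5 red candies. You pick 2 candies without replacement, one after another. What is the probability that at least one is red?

P(no red) = 7/12 × 6/11 = 42/132 = 7/22.
P(at least one) = 1 − 7/22 = 15/22.

15/22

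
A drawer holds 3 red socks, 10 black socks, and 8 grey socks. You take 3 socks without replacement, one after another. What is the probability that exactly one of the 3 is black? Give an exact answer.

55/133

One ordering (black drawn first) has probability 10/21 × 11/20 × 10/19 = 1100/7980 = 55/399.
There are C(3,1) = 3 such orderings, each equally likely, so P = 3 × 55/399 = 55/133.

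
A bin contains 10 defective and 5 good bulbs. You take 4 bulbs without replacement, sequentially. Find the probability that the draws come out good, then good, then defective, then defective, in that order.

5/91

Each draw changes the counts, so multiply the conditional probabilities along the sequence:
P = 5/15 × 4/14 × 10/13 × 9/12 = 1800/32760 = 5/91.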